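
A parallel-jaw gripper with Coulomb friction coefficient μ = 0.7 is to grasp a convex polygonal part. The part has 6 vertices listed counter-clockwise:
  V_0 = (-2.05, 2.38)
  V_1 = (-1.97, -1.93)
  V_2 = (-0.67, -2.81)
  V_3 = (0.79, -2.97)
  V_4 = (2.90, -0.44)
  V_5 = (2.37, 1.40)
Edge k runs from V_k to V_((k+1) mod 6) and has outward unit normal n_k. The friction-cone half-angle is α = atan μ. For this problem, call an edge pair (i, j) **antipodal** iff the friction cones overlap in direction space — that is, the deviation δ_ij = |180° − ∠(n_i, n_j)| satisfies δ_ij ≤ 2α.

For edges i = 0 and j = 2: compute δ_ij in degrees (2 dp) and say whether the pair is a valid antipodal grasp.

δ = 97.32°, invalid

α = atan 0.7 = 34.99°;  2α = 69.98°
edge 0: e_0 = (+0.08, -4.31);  n_0 = (-0.9998, -0.0186)
edge 2: e_2 = (+1.46, -0.16);  n_2 = (-0.1089, -0.9940)
∠(n_0, n_2) = 82.68°
δ = |180° − 82.68°| = 97.32°
97.32° > 2α = 69.98°  →  invalid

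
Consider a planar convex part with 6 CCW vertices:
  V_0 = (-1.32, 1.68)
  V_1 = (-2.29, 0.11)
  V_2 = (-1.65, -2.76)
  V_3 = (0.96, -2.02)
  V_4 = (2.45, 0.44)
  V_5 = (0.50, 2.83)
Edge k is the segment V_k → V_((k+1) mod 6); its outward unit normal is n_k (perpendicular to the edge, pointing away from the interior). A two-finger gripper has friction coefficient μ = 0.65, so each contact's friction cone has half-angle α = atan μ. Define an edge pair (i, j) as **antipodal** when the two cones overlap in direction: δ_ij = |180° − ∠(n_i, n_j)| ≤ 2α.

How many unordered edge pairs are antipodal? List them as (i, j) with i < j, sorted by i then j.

α = atan 0.65 = 33.02°;  2α = 66.05°
n_0 = (-0.8507, +0.5256)
n_1 = (-0.9760, -0.2177)
n_2 = (+0.2728, -0.9621)
n_3 = (+0.8553, -0.5181)
n_4 = (+0.7748, +0.6322)
n_5 = (-0.5342, +0.8454)
  (0,1): δ = 135.72°  ·
  (0,2): δ = 42.46°  ✓
  (0,3): δ = 0.51°  ✓
  (0,4): δ = 70.92°  ·
  (0,5): δ = 154.00°  ·
  (1,2): δ = 86.74°  ·
  (1,3): δ = 43.77°  ✓
  (1,4): δ = 26.64°  ✓
  (1,5): δ = 109.72°  ·
  (2,3): δ = 137.03°  ·
  (2,4): δ = 66.62°  ·
  (2,5): δ = 16.46°  ✓
  (3,4): δ = 109.59°  ·
  (3,5): δ = 26.51°  ✓
  (4,5): δ = 96.92°  ·
antipodal pairs: 6

count = 6; pairs: (0,2), (0,3), (1,3), (1,4), (2,5), (3,5)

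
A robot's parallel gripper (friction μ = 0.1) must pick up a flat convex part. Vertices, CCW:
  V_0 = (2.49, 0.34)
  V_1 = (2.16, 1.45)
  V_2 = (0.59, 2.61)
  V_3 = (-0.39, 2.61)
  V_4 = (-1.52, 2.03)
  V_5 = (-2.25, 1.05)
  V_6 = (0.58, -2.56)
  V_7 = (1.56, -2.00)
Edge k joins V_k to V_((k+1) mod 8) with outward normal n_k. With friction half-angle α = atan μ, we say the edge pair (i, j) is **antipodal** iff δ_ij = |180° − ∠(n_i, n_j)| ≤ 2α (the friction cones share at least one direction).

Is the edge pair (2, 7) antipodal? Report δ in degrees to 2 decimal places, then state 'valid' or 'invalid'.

α = atan 0.1 = 5.71°;  2α = 11.42°
edge 2: e_2 = (-0.98, +0.00);  n_2 = (+0.0000, +1.0000)
edge 7: e_7 = (+0.93, +2.34);  n_7 = (+0.9293, -0.3693)
∠(n_2, n_7) = 111.67°
δ = |180° − 111.67°| = 68.33°
68.33° > 2α = 11.42°  →  invalid

δ = 68.33°, invalid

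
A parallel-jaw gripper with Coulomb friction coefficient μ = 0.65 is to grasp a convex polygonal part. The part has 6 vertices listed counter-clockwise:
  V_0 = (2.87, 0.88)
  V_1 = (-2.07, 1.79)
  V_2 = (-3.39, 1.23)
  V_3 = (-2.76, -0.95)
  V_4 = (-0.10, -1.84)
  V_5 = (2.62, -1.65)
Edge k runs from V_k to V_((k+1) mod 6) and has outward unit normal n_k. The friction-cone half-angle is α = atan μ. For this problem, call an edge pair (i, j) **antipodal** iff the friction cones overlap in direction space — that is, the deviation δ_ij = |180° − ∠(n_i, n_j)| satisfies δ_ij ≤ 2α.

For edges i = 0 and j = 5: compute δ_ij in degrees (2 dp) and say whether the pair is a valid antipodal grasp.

δ = 94.79°, invalid

α = atan 0.65 = 33.02°;  2α = 66.05°
edge 0: e_0 = (-4.94, +0.91);  n_0 = (+0.1812, +0.9835)
edge 5: e_5 = (+0.25, +2.53);  n_5 = (+0.9952, -0.0983)
∠(n_0, n_5) = 85.21°
δ = |180° − 85.21°| = 94.79°
94.79° > 2α = 66.05°  →  invalid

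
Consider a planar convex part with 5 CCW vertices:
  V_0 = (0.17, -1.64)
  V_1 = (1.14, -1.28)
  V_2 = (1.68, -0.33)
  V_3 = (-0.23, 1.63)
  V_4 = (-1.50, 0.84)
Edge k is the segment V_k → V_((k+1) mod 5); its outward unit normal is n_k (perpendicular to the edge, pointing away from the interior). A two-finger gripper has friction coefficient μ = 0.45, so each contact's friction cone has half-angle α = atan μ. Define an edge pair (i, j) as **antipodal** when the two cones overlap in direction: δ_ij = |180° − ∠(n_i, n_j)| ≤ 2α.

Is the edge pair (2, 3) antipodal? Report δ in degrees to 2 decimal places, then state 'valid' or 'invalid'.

α = atan 0.45 = 24.23°;  2α = 48.46°
edge 2: e_2 = (-1.91, +1.96);  n_2 = (+0.7162, +0.6979)
edge 3: e_3 = (-1.27, -0.79);  n_3 = (-0.5282, +0.8491)
∠(n_2, n_3) = 77.62°
δ = |180° − 77.62°| = 102.38°
102.38° > 2α = 48.46°  →  invalid

δ = 102.38°, invalid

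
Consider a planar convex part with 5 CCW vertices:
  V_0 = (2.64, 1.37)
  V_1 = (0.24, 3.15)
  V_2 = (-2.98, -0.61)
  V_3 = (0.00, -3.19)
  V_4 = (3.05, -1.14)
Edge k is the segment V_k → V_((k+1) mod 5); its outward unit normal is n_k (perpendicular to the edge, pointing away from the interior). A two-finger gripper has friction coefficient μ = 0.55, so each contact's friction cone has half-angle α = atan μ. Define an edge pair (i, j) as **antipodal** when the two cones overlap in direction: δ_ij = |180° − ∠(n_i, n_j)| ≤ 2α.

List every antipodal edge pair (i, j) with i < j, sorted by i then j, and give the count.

α = atan 0.55 = 28.81°;  2α = 57.62°
n_0 = (+0.5957, +0.8032)
n_1 = (-0.7595, +0.6505)
n_2 = (-0.6545, -0.7560)
n_3 = (+0.5578, -0.8300)
n_4 = (+0.9869, +0.1612)
  (0,1): δ = 94.01°  ·
  (0,2): δ = 4.32°  ✓
  (0,3): δ = 70.47°  ·
  (0,4): δ = 135.84°  ·
  (1,2): δ = 90.31°  ·
  (1,3): δ = 15.52°  ✓
  (1,4): δ = 49.85°  ✓
  (2,3): δ = 105.21°  ·
  (2,4): δ = 39.84°  ✓
  (3,4): δ = 114.63°  ·
antipodal pairs: 4

count = 4; pairs: (0,2), (1,3), (1,4), (2,4)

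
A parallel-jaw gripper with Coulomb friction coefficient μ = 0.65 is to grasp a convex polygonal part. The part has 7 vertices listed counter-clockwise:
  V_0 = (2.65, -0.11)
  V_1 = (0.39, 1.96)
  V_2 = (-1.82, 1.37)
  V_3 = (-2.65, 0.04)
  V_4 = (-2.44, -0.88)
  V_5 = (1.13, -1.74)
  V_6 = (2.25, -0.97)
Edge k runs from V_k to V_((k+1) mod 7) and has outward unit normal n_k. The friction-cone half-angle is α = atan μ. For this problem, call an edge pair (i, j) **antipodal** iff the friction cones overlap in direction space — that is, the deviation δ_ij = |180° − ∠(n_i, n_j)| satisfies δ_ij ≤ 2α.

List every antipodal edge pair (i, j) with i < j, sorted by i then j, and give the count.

α = atan 0.65 = 33.02°;  2α = 66.05°
n_0 = (+0.6754, +0.7374)
n_1 = (-0.2579, +0.9662)
n_2 = (-0.8484, +0.5294)
n_3 = (-0.9749, -0.2225)
n_4 = (-0.2342, -0.9722)
n_5 = (+0.5665, -0.8240)
n_6 = (+0.9067, -0.4217)
  (0,1): δ = 122.56°  ·
  (0,2): δ = 79.48°  ·
  (0,3): δ = 34.65°  ✓
  (0,4): δ = 28.94°  ✓
  (0,5): δ = 77.00°  ·
  (0,6): δ = 107.54°  ·
  (1,2): δ = 136.91°  ·
  (1,3): δ = 92.09°  ·
  (1,4): δ = 28.49°  ✓
  (1,5): δ = 19.56°  ✓
  (1,6): δ = 50.11°  ✓
  (2,3): δ = 135.18°  ·
  (2,4): δ = 71.58°  ·
  (2,5): δ = 23.52°  ✓
  (2,6): δ = 7.02°  ✓
  (3,4): δ = 116.40°  ·
  (3,5): δ = 68.35°  ·
  (3,6): δ = 37.80°  ✓
  (4,5): δ = 131.95°  ·
  (4,6): δ = 101.40°  ·
  (5,6): δ = 149.45°  ·
antipodal pairs: 8

count = 8; pairs: (0,3), (0,4), (1,4), (1,5), (1,6), (2,5), (2,6), (3,6)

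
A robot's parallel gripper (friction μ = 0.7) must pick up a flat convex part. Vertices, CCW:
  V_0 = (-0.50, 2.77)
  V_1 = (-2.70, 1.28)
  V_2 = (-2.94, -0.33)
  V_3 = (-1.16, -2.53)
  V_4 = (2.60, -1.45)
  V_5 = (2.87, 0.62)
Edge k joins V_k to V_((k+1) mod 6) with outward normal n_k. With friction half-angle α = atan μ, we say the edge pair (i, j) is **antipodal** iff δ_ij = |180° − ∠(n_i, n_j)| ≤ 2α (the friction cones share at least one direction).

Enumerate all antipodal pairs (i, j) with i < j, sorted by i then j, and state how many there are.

count = 8; pairs: (0,3), (0,4), (1,3), (1,4), (1,5), (2,4), (2,5), (3,5)

α = atan 0.7 = 34.99°;  2α = 69.98°
n_0 = (-0.5608, +0.8280)
n_1 = (-0.9891, +0.1474)
n_2 = (-0.7774, -0.6290)
n_3 = (+0.2761, -0.9611)
n_4 = (+0.9916, -0.1293)
n_5 = (+0.5378, +0.8430)
  (0,1): δ = 132.59°  ·
  (0,2): δ = 85.13°  ·
  (0,3): δ = 18.08°  ✓
  (0,4): δ = 48.46°  ✓
  (0,5): δ = 113.35°  ·
  (1,2): δ = 132.55°  ·
  (1,3): δ = 65.50°  ✓
  (1,4): δ = 1.05°  ✓
  (1,5): δ = 65.94°  ✓
  (2,3): δ = 112.95°  ·
  (2,4): δ = 46.41°  ✓
  (2,5): δ = 18.49°  ✓
  (3,4): δ = 113.46°  ·
  (3,5): δ = 48.56°  ✓
  (4,5): δ = 115.11°  ·
antipodal pairs: 8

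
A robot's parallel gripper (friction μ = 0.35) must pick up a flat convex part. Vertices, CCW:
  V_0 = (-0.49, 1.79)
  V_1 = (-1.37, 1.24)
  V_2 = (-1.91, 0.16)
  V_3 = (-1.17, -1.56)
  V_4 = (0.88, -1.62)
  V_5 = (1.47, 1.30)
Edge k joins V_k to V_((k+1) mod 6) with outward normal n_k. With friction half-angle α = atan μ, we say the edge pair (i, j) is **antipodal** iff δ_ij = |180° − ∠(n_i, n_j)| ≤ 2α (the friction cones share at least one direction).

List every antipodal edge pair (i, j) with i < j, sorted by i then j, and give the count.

α = atan 0.35 = 19.29°;  2α = 38.58°
n_0 = (-0.5300, +0.8480)
n_1 = (-0.8944, +0.4472)
n_2 = (-0.9186, -0.3952)
n_3 = (-0.0293, -0.9996)
n_4 = (+0.9802, -0.1981)
n_5 = (+0.2425, +0.9701)
  (0,1): δ = 148.57°  ·
  (0,2): δ = 98.73°  ·
  (0,3): δ = 33.68°  ✓
  (0,4): δ = 46.57°  ·
  (0,5): δ = 133.96°  ·
  (1,2): δ = 130.16°  ·
  (1,3): δ = 65.11°  ·
  (1,4): δ = 15.14°  ✓
  (1,5): δ = 102.53°  ·
  (2,3): δ = 114.96°  ·
  (2,4): δ = 34.70°  ✓
  (2,5): δ = 52.68°  ·
  (3,4): δ = 99.75°  ·
  (3,5): δ = 12.36°  ✓
  (4,5): δ = 92.61°  ·
antipodal pairs: 4

count = 4; pairs: (0,3), (1,4), (2,4), (3,5)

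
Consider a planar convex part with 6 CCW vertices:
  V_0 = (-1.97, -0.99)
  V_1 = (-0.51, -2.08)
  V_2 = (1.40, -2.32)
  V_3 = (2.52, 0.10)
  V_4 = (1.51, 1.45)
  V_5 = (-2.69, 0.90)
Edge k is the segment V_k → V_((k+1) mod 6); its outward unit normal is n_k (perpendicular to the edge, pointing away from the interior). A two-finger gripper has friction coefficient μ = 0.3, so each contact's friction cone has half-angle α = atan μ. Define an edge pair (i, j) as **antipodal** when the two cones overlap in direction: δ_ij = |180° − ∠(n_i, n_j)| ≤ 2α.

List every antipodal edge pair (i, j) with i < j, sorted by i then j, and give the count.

α = atan 0.3 = 16.70°;  2α = 33.40°
n_0 = (-0.5982, -0.8013)
n_1 = (-0.1247, -0.9922)
n_2 = (+0.9075, -0.4200)
n_3 = (+0.8007, +0.5991)
n_4 = (-0.1298, +0.9915)
n_5 = (-0.9345, -0.3560)
  (0,1): δ = 150.42°  ·
  (0,2): δ = 78.09°  ·
  (0,3): δ = 16.45°  ✓
  (0,4): δ = 44.20°  ·
  (0,5): δ = 147.60°  ·
  (1,2): δ = 107.67°  ·
  (1,3): δ = 46.04°  ·
  (1,4): δ = 14.62°  ✓
  (1,5): δ = 118.02°  ·
  (2,3): δ = 118.36°  ·
  (2,4): δ = 57.70°  ·
  (2,5): δ = 45.69°  ·
  (3,4): δ = 119.34°  ·
  (3,5): δ = 15.95°  ✓
  (4,5): δ = 76.61°  ·
antipodal pairs: 3

count = 3; pairs: (0,3), (1,4), (3,5)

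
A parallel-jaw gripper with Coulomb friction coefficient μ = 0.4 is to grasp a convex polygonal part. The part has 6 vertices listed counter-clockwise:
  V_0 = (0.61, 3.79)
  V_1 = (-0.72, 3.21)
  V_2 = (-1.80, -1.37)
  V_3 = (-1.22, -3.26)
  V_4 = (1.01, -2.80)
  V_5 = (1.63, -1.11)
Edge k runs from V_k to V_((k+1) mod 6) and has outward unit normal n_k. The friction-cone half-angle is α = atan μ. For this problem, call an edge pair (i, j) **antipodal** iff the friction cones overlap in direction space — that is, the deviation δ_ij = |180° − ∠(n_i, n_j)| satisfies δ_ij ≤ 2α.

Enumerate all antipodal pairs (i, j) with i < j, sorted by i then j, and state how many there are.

count = 5; pairs: (0,3), (1,4), (1,5), (2,4), (2,5)

α = atan 0.4 = 21.80°;  2α = 43.60°
n_0 = (-0.3997, +0.9166)
n_1 = (-0.9733, +0.2295)
n_2 = (-0.9560, -0.2934)
n_3 = (+0.2020, -0.9794)
n_4 = (+0.9388, -0.3444)
n_5 = (+0.9790, +0.2038)
  (0,1): δ = 126.83°  ·
  (0,2): δ = 96.50°  ·
  (0,3): δ = 11.91°  ✓
  (0,4): δ = 46.29°  ·
  (0,5): δ = 78.20°  ·
  (1,2): δ = 149.67°  ·
  (1,3): δ = 65.08°  ·
  (1,4): δ = 6.88°  ✓
  (1,5): δ = 25.03°  ✓
  (2,3): δ = 95.40°  ·
  (2,4): δ = 37.21°  ✓
  (2,5): δ = 5.30°  ✓
  (3,4): δ = 121.80°  ·
  (3,5): δ = 89.90°  ·
  (4,5): δ = 148.09°  ·
antipodal pairs: 5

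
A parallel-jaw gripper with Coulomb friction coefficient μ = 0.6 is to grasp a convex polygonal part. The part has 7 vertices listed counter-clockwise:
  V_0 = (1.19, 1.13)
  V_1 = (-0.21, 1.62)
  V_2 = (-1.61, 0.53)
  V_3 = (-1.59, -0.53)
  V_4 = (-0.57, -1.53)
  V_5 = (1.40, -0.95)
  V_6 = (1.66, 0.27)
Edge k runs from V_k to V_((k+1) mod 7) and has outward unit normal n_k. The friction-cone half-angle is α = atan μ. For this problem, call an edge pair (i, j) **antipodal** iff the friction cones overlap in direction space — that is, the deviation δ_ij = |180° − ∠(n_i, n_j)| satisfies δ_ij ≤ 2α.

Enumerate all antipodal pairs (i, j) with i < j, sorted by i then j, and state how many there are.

count = 8; pairs: (0,3), (0,4), (1,4), (1,5), (2,5), (2,6), (3,5), (3,6)

α = atan 0.6 = 30.96°;  2α = 61.93°
n_0 = (+0.3304, +0.9439)
n_1 = (-0.6143, +0.7890)
n_2 = (-0.9998, -0.0189)
n_3 = (-0.7001, -0.7141)
n_4 = (+0.2824, -0.9593)
n_5 = (+0.9780, -0.2084)
n_6 = (+0.8775, +0.4796)
  (0,1): δ = 122.81°  ·
  (0,2): δ = 69.63°  ·
  (0,3): δ = 25.14°  ✓
  (0,4): δ = 35.70°  ✓
  (0,5): δ = 97.26°  ·
  (0,6): δ = 137.95°  ·
  (1,2): δ = 126.82°  ·
  (1,3): δ = 82.34°  ·
  (1,4): δ = 21.50°  ✓
  (1,5): δ = 40.07°  ✓
  (1,6): δ = 80.75°  ·
  (2,3): δ = 135.51°  ·
  (2,4): δ = 74.68°  ·
  (2,5): δ = 13.11°  ✓
  (2,6): δ = 27.58°  ✓
  (3,4): δ = 119.16°  ·
  (3,5): δ = 57.60°  ✓
  (3,6): δ = 16.91°  ✓
  (4,5): δ = 118.44°  ·
  (4,6): δ = 77.75°  ·
  (5,6): δ = 139.31°  ·
antipodal pairs: 8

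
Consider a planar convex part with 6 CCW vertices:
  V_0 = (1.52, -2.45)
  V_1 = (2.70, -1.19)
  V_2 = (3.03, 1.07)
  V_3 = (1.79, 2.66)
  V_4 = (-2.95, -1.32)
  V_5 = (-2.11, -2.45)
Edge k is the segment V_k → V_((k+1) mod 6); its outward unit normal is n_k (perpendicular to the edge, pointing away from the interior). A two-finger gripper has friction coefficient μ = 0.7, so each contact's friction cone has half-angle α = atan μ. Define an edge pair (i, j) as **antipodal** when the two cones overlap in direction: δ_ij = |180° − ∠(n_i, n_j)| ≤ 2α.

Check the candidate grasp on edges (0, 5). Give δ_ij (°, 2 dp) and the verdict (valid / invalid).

α = atan 0.7 = 34.99°;  2α = 69.98°
edge 0: e_0 = (+1.18, +1.26);  n_0 = (+0.7299, -0.6836)
edge 5: e_5 = (+3.63, +0.00);  n_5 = (+0.0000, -1.0000)
∠(n_0, n_5) = 46.88°
δ = |180° − 46.88°| = 133.12°
133.12° > 2α = 69.98°  →  invalid

δ = 133.12°, invalid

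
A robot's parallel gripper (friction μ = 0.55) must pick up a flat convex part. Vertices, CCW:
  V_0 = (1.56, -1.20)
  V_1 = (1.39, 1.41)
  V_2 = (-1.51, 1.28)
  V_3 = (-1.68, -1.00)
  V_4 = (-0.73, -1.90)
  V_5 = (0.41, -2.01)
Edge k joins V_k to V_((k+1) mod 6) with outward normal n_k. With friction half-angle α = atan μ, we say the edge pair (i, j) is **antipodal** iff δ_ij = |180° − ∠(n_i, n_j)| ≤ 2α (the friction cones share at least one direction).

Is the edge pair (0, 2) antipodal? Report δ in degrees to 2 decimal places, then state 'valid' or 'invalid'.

δ = 7.99°, valid

α = atan 0.55 = 28.81°;  2α = 57.62°
edge 0: e_0 = (-0.17, +2.61);  n_0 = (+0.9979, +0.0650)
edge 2: e_2 = (-0.17, -2.28);  n_2 = (-0.9972, +0.0744)
∠(n_0, n_2) = 172.01°
δ = |180° − 172.01°| = 7.99°
7.99° ≤ 2α = 57.62°  →  valid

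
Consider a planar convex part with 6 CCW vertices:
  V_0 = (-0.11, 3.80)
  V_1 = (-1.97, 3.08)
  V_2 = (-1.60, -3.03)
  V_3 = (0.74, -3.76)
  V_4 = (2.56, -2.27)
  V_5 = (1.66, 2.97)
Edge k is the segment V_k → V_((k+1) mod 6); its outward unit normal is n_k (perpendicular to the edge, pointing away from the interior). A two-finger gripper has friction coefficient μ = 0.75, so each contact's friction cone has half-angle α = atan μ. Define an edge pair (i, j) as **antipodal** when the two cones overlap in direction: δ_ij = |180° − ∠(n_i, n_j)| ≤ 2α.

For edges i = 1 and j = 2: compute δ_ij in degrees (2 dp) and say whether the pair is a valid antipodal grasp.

δ = 110.79°, invalid

α = atan 0.75 = 36.87°;  2α = 73.74°
edge 1: e_1 = (+0.37, -6.11);  n_1 = (-0.9982, -0.0604)
edge 2: e_2 = (+2.34, -0.73);  n_2 = (-0.2978, -0.9546)
∠(n_1, n_2) = 69.21°
δ = |180° − 69.21°| = 110.79°
110.79° > 2α = 73.74°  →  invalid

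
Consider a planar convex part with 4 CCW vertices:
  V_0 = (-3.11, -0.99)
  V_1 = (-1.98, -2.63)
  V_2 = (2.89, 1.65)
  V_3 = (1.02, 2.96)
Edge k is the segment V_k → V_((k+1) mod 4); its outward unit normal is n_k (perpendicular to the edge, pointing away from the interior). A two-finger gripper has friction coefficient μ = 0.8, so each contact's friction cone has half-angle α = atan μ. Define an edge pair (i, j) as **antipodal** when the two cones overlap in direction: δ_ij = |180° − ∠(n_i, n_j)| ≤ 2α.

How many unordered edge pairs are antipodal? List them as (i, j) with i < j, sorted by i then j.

count = 3; pairs: (0,2), (1,2), (1,3)

α = atan 0.8 = 38.66°;  2α = 77.32°
n_0 = (-0.8235, -0.5674)
n_1 = (+0.6601, -0.7511)
n_2 = (+0.5738, +0.8190)
n_3 = (-0.6912, +0.7227)
  (0,1): δ = 83.26°  ·
  (0,2): δ = 20.42°  ✓
  (0,3): δ = 99.16°  ·
  (1,2): δ = 76.32°  ✓
  (1,3): δ = 2.41°  ✓
  (2,3): δ = 101.26°  ·
antipodal pairs: 3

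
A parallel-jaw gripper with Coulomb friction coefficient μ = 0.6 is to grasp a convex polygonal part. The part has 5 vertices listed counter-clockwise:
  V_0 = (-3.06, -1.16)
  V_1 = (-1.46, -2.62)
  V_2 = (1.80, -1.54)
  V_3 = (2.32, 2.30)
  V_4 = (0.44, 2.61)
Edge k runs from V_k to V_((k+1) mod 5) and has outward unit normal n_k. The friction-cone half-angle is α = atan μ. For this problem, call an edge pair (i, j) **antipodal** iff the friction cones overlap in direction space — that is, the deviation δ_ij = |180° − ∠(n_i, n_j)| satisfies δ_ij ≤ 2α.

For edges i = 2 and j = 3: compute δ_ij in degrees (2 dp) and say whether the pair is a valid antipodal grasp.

α = atan 0.6 = 30.96°;  2α = 61.93°
edge 2: e_2 = (+0.52, +3.84);  n_2 = (+0.9910, -0.1342)
edge 3: e_3 = (-1.88, +0.31);  n_3 = (+0.1627, +0.9867)
∠(n_2, n_3) = 88.35°
δ = |180° − 88.35°| = 91.65°
91.65° > 2α = 61.93°  →  invalid

δ = 91.65°, invalid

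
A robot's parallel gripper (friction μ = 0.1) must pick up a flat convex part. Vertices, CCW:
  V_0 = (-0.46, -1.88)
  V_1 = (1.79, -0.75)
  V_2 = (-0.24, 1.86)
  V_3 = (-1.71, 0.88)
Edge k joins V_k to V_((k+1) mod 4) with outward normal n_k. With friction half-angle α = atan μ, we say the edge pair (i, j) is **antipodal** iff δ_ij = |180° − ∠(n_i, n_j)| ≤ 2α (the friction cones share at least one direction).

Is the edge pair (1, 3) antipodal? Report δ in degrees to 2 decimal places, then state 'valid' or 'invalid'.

α = atan 0.1 = 5.71°;  2α = 11.42°
edge 1: e_1 = (-2.03, +2.61);  n_1 = (+0.7894, +0.6139)
edge 3: e_3 = (+1.25, -2.76);  n_3 = (-0.9109, -0.4126)
∠(n_1, n_3) = 166.49°
δ = |180° − 166.49°| = 13.51°
13.51° > 2α = 11.42°  →  invalid

δ = 13.51°, invalid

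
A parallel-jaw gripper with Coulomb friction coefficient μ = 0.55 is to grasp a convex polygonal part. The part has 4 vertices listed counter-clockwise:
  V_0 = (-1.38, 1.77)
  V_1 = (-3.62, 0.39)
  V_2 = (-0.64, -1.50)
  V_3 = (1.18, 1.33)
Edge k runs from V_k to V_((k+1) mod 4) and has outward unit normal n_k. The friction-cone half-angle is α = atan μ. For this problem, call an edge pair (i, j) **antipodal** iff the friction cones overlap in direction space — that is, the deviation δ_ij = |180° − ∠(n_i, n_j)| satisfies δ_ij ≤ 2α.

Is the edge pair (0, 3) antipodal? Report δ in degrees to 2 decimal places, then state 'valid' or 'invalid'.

δ = 138.61°, invalid

α = atan 0.55 = 28.81°;  2α = 57.62°
edge 0: e_0 = (-2.24, -1.38);  n_0 = (-0.5245, +0.8514)
edge 3: e_3 = (-2.56, +0.44);  n_3 = (+0.1694, +0.9855)
∠(n_0, n_3) = 41.39°
δ = |180° − 41.39°| = 138.61°
138.61° > 2α = 57.62°  →  invalid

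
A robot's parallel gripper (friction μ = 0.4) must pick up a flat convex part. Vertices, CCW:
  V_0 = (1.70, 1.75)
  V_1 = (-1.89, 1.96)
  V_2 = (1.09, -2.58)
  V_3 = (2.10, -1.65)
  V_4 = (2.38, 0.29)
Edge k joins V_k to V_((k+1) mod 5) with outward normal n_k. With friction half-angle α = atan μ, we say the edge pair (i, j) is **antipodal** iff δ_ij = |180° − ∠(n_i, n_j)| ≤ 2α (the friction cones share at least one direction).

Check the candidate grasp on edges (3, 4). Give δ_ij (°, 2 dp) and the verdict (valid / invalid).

δ = 146.81°, invalid

α = atan 0.4 = 21.80°;  2α = 43.60°
edge 3: e_3 = (+0.28, +1.94);  n_3 = (+0.9897, -0.1428)
edge 4: e_4 = (-0.68, +1.46);  n_4 = (+0.9065, +0.4222)
∠(n_3, n_4) = 33.19°
δ = |180° − 33.19°| = 146.81°
146.81° > 2α = 43.60°  →  invalid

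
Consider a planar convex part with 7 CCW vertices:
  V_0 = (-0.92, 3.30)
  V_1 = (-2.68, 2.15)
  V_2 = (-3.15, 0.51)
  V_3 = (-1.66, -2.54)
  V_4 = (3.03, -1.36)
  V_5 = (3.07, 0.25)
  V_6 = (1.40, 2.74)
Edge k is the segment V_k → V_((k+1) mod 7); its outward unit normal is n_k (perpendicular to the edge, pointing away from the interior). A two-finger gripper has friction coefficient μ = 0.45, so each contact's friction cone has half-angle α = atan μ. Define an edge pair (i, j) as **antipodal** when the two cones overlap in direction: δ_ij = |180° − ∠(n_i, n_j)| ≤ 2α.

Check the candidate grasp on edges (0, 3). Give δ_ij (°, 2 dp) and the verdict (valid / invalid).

δ = 19.04°, valid

α = atan 0.45 = 24.23°;  2α = 48.46°
edge 0: e_0 = (-1.76, -1.15);  n_0 = (-0.5470, +0.8371)
edge 3: e_3 = (+4.69, +1.18);  n_3 = (+0.2440, -0.9698)
∠(n_0, n_3) = 160.96°
δ = |180° − 160.96°| = 19.04°
19.04° ≤ 2α = 48.46°  →  valid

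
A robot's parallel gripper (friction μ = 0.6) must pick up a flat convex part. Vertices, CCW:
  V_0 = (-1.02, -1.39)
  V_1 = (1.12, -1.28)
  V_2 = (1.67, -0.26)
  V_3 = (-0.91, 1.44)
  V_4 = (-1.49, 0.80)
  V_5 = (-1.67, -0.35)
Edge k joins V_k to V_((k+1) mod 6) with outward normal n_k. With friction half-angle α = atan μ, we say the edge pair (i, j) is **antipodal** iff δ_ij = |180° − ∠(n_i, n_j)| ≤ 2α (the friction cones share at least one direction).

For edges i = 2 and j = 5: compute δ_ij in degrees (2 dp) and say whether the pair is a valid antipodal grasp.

α = atan 0.6 = 30.96°;  2α = 61.93°
edge 2: e_2 = (-2.58, +1.70);  n_2 = (+0.5502, +0.8350)
edge 5: e_5 = (+0.65, -1.04);  n_5 = (-0.8480, -0.5300)
∠(n_2, n_5) = 155.39°
δ = |180° − 155.39°| = 24.61°
24.61° ≤ 2α = 61.93°  →  valid

δ = 24.61°, valid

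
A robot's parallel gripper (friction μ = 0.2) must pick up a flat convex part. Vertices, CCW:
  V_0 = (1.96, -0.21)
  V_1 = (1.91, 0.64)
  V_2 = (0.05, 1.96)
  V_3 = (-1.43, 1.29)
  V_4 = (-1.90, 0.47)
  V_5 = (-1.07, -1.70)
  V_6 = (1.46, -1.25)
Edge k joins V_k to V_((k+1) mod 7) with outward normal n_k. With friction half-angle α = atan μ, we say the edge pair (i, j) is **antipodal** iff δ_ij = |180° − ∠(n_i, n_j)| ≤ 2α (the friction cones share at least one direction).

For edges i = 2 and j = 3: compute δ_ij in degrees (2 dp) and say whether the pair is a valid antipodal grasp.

δ = 144.18°, invalid

α = atan 0.2 = 11.31°;  2α = 22.62°
edge 2: e_2 = (-1.48, -0.67);  n_2 = (-0.4124, +0.9110)
edge 3: e_3 = (-0.47, -0.82);  n_3 = (-0.8676, +0.4973)
∠(n_2, n_3) = 35.82°
δ = |180° − 35.82°| = 144.18°
144.18° > 2α = 22.62°  →  invalid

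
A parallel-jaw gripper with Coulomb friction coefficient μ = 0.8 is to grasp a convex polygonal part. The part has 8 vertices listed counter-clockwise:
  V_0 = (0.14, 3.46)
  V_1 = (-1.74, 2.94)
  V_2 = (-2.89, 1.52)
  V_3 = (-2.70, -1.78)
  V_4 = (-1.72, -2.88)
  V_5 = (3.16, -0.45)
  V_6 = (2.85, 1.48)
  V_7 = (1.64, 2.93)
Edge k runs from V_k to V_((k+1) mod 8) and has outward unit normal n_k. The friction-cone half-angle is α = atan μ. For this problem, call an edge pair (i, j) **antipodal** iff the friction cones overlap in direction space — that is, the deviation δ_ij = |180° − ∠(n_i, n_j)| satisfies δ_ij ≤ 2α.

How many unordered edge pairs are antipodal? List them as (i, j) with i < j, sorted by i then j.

count = 13; pairs: (0,3), (0,4), (1,4), (1,5), (2,4), (2,5), (2,6), (2,7), (3,5), (3,6), (3,7), (4,6), (4,7)

α = atan 0.8 = 38.66°;  2α = 77.32°
n_0 = (-0.2666, +0.9638)
n_1 = (-0.7771, +0.6294)
n_2 = (-0.9983, -0.0575)
n_3 = (-0.7467, -0.6652)
n_4 = (+0.4457, -0.8952)
n_5 = (+0.9873, +0.1586)
n_6 = (+0.7678, +0.6407)
n_7 = (+0.3331, +0.9429)
  (0,1): δ = 144.46°  ·
  (0,2): δ = 102.17°  ·
  (0,3): δ = 63.76°  ✓
  (0,4): δ = 11.01°  ✓
  (0,5): δ = 83.66°  ·
  (0,6): δ = 114.38°  ·
  (0,7): δ = 145.08°  ·
  (1,2): δ = 137.70°  ·
  (1,3): δ = 99.30°  ·
  (1,4): δ = 24.53°  ✓
  (1,5): δ = 48.13°  ✓
  (1,6): δ = 78.85°  ·
  (1,7): δ = 109.54°  ·
  (2,3): δ = 141.60°  ·
  (2,4): δ = 66.82°  ✓
  (2,5): δ = 5.83°  ✓
  (2,6): δ = 36.55°  ✓
  (2,7): δ = 67.24°  ✓
  (3,4): δ = 105.23°  ·
  (3,5): δ = 32.57°  ✓
  (3,6): δ = 1.85°  ✓
  (3,7): δ = 28.84°  ✓
  (4,5): δ = 107.35°  ·
  (4,6): δ = 76.63°  ✓
  (4,7): δ = 45.93°  ✓
  (5,6): δ = 149.28°  ·
  (5,7): δ = 118.59°  ·
  (6,7): δ = 149.30°  ·
antipodal pairs: 13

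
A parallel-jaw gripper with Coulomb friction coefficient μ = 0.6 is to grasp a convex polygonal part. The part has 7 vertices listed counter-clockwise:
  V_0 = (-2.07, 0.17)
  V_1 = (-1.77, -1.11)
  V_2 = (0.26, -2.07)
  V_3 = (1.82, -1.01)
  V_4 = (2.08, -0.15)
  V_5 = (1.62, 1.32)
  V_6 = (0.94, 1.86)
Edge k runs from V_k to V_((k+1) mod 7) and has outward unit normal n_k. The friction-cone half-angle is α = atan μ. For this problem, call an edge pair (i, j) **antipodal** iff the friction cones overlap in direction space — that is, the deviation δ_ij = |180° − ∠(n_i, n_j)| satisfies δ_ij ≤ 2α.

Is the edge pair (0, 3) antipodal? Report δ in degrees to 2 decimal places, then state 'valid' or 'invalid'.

α = atan 0.6 = 30.96°;  2α = 61.93°
edge 0: e_0 = (+0.30, -1.28);  n_0 = (-0.9736, -0.2282)
edge 3: e_3 = (+0.26, +0.86);  n_3 = (+0.9572, -0.2894)
∠(n_0, n_3) = 149.99°
δ = |180° − 149.99°| = 30.01°
30.01° ≤ 2α = 61.93°  →  valid

δ = 30.01°, valid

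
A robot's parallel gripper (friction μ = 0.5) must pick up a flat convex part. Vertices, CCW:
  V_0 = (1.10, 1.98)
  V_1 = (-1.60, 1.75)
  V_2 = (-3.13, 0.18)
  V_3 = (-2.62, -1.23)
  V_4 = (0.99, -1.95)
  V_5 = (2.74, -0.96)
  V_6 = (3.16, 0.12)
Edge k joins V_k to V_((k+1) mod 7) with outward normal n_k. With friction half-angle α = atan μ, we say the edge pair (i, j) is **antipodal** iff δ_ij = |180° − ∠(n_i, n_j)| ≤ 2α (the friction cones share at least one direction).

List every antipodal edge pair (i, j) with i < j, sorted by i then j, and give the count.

count = 7; pairs: (0,3), (0,4), (1,4), (1,5), (2,5), (2,6), (3,6)

α = atan 0.5 = 26.57°;  2α = 53.13°
n_0 = (-0.0849, +0.9964)
n_1 = (-0.7162, +0.6979)
n_2 = (-0.9404, -0.3401)
n_3 = (-0.1956, -0.9807)
n_4 = (+0.4924, -0.8704)
n_5 = (+0.9320, -0.3624)
n_6 = (+0.6702, +0.7422)
  (0,1): δ = 139.13°  ·
  (0,2): δ = 74.98°  ·
  (0,3): δ = 16.15°  ✓
  (0,4): δ = 24.63°  ✓
  (0,5): δ = 63.88°  ·
  (0,6): δ = 133.05°  ·
  (1,2): δ = 115.85°  ·
  (1,3): δ = 57.02°  ·
  (1,4): δ = 16.24°  ✓
  (1,5): δ = 23.01°  ✓
  (1,6): δ = 92.18°  ·
  (2,3): δ = 121.16°  ·
  (2,4): δ = 80.39°  ·
  (2,5): δ = 41.14°  ✓
  (2,6): δ = 28.04°  ✓
  (3,4): δ = 139.22°  ·
  (3,5): δ = 99.97°  ·
  (3,6): δ = 30.80°  ✓
  (4,5): δ = 140.75°  ·
  (4,6): δ = 71.58°  ·
  (5,6): δ = 110.83°  ·
antipodal pairs: 7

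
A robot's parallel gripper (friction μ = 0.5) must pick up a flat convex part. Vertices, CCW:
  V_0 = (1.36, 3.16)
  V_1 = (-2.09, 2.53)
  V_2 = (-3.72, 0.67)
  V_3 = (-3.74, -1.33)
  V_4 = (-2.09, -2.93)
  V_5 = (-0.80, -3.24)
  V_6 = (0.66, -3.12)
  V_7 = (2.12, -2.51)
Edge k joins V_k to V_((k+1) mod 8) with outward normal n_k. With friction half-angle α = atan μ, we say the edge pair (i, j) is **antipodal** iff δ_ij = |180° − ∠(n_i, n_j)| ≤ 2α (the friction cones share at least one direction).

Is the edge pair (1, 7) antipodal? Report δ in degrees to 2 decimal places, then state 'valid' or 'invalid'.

δ = 48.86°, valid

α = atan 0.5 = 26.57°;  2α = 53.13°
edge 1: e_1 = (-1.63, -1.86);  n_1 = (-0.7521, +0.6591)
edge 7: e_7 = (-0.76, +5.67);  n_7 = (+0.9911, +0.1329)
∠(n_1, n_7) = 131.14°
δ = |180° − 131.14°| = 48.86°
48.86° ≤ 2α = 53.13°  →  valid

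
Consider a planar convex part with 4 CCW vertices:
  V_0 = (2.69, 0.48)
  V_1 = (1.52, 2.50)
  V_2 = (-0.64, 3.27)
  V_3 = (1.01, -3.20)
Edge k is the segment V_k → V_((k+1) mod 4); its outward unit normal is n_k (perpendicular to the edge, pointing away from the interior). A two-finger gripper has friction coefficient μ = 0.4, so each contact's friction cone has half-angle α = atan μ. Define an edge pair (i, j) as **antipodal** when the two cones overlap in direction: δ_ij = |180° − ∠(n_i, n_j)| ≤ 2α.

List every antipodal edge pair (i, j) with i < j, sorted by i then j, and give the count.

α = atan 0.4 = 21.80°;  2α = 43.60°
n_0 = (+0.8653, +0.5012)
n_1 = (+0.3358, +0.9419)
n_2 = (-0.9690, -0.2471)
n_3 = (+0.9097, -0.4153)
  (0,1): δ = 139.70°  ·
  (0,2): δ = 15.77°  ✓
  (0,3): δ = 125.38°  ·
  (1,2): δ = 56.07°  ·
  (1,3): δ = 85.08°  ·
  (2,3): δ = 38.84°  ✓
antipodal pairs: 2

count = 2; pairs: (0,2), (2,3)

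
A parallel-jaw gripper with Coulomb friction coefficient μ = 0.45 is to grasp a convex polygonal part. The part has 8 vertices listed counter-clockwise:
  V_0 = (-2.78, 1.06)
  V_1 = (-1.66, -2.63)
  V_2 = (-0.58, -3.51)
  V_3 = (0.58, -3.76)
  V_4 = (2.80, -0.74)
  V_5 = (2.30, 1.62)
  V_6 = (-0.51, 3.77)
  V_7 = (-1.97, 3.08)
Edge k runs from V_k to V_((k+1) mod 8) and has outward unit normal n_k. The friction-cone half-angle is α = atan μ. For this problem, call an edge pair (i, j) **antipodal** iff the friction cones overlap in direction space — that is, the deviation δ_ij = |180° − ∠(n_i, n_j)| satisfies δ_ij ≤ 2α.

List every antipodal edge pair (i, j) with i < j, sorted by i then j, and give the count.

count = 9; pairs: (0,4), (0,5), (1,4), (1,5), (2,5), (2,6), (3,6), (3,7), (4,7)

α = atan 0.45 = 24.23°;  2α = 48.46°
n_0 = (-0.9569, -0.2904)
n_1 = (-0.6317, -0.7752)
n_2 = (-0.2107, -0.9776)
n_3 = (+0.8057, -0.5923)
n_4 = (+0.9783, +0.2073)
n_5 = (+0.6077, +0.7942)
n_6 = (-0.4273, +0.9041)
n_7 = (-0.9282, +0.3722)
  (0,1): δ = 146.06°  ·
  (0,2): δ = 119.05°  ·
  (0,3): δ = 53.20°  ·
  (0,4): δ = 4.92°  ✓
  (0,5): δ = 35.70°  ✓
  (0,6): δ = 98.41°  ·
  (0,7): δ = 141.27°  ·
  (1,2): δ = 152.99°  ·
  (1,3): δ = 87.15°  ·
  (1,4): δ = 38.86°  ✓
  (1,5): δ = 1.75°  ✓
  (1,6): δ = 64.47°  ·
  (1,7): δ = 107.32°  ·
  (2,3): δ = 114.16°  ·
  (2,4): δ = 65.88°  ·
  (2,5): δ = 25.26°  ✓
  (2,6): δ = 37.46°  ✓
  (2,7): δ = 80.31°  ·
  (3,4): δ = 131.72°  ·
  (3,5): δ = 91.10°  ·
  (3,6): δ = 28.38°  ✓
  (3,7): δ = 14.47°  ✓
  (4,5): δ = 139.38°  ·
  (4,6): δ = 76.67°  ·
  (4,7): δ = 33.81°  ✓
  (5,6): δ = 117.28°  ·
  (5,7): δ = 74.43°  ·
  (6,7): δ = 137.15°  ·
antipodal pairs: 9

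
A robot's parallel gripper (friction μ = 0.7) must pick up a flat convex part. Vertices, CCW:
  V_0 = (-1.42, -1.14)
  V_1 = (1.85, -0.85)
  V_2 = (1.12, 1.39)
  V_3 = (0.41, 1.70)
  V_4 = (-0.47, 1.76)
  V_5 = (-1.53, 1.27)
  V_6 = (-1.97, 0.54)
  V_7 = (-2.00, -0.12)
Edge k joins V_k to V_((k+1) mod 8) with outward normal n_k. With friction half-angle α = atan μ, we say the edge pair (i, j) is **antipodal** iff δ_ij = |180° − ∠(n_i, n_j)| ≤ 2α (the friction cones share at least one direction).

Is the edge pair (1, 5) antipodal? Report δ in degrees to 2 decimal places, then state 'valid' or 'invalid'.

α = atan 0.7 = 34.99°;  2α = 69.98°
edge 1: e_1 = (-0.73, +2.24);  n_1 = (+0.9508, +0.3099)
edge 5: e_5 = (-0.44, -0.73);  n_5 = (-0.8565, +0.5162)
∠(n_1, n_5) = 130.87°
δ = |180° − 130.87°| = 49.13°
49.13° ≤ 2α = 69.98°  →  valid

δ = 49.13°, valid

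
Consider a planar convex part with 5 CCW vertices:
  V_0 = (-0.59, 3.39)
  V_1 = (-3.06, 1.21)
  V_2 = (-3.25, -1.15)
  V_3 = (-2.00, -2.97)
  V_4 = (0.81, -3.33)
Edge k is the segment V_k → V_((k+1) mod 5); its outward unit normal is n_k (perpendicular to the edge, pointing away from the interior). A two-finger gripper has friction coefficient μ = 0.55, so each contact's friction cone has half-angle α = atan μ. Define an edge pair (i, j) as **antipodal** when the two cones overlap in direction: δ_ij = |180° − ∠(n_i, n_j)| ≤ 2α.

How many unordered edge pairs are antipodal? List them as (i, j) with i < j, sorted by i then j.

count = 3; pairs: (0,3), (1,4), (2,4)

α = atan 0.55 = 28.81°;  2α = 57.62°
n_0 = (-0.6617, +0.7497)
n_1 = (-0.9968, +0.0802)
n_2 = (-0.8243, -0.5661)
n_3 = (-0.1271, -0.9919)
n_4 = (+0.9790, +0.2040)
  (0,1): δ = 136.03°  ·
  (0,2): δ = 96.95°  ·
  (0,3): δ = 48.73°  ✓
  (0,4): δ = 60.34°  ·
  (1,2): δ = 140.92°  ·
  (1,3): δ = 92.70°  ·
  (1,4): δ = 16.37°  ✓
  (2,3): δ = 131.78°  ·
  (2,4): δ = 22.71°  ✓
  (3,4): δ = 70.93°  ·
antipodal pairs: 3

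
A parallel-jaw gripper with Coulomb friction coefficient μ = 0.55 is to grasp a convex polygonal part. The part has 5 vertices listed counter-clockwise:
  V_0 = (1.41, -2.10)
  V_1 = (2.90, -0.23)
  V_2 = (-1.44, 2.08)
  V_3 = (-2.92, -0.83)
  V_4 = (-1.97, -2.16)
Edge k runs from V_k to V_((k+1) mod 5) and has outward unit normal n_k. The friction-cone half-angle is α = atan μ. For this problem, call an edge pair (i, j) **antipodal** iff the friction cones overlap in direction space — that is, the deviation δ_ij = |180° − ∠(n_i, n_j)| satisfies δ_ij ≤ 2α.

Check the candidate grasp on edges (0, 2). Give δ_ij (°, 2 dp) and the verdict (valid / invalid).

δ = 11.59°, valid

α = atan 0.55 = 28.81°;  2α = 57.62°
edge 0: e_0 = (+1.49, +1.87);  n_0 = (+0.7821, -0.6232)
edge 2: e_2 = (-1.48, -2.91);  n_2 = (-0.8913, +0.4533)
∠(n_0, n_2) = 168.41°
δ = |180° − 168.41°| = 11.59°
11.59° ≤ 2α = 57.62°  →  valid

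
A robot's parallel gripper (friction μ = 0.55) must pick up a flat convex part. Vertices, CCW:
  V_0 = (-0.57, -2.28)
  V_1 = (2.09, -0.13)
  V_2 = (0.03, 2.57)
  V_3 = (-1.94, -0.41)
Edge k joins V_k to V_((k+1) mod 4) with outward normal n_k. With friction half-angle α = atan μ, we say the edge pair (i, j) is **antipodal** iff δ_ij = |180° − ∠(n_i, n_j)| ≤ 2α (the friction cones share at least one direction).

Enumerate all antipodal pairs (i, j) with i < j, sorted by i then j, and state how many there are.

count = 2; pairs: (0,2), (1,3)

α = atan 0.55 = 28.81°;  2α = 57.62°
n_0 = (+0.6286, -0.7777)
n_1 = (+0.7950, +0.6066)
n_2 = (-0.8342, +0.5515)
n_3 = (-0.8067, -0.5910)
  (0,1): δ = 91.61°  ·
  (0,2): δ = 17.58°  ✓
  (0,3): δ = 87.28°  ·
  (1,2): δ = 70.81°  ·
  (1,3): δ = 1.12°  ✓
  (2,3): δ = 110.31°  ·
antipodal pairs: 2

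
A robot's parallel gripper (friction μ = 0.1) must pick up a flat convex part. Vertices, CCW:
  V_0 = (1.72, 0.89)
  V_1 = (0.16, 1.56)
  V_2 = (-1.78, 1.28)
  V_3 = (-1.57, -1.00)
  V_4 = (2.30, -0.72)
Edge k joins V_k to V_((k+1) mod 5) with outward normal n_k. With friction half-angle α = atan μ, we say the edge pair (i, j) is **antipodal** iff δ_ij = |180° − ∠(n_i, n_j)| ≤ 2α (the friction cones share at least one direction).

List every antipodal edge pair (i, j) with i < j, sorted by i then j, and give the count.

count = 1; pairs: (1,3)

α = atan 0.1 = 5.71°;  2α = 11.42°
n_0 = (+0.3946, +0.9188)
n_1 = (-0.1428, +0.9897)
n_2 = (-0.9958, -0.0917)
n_3 = (+0.0722, -0.9974)
n_4 = (+0.9408, +0.3389)
  (0,1): δ = 148.54°  ·
  (0,2): δ = 61.49°  ·
  (0,3): δ = 27.38°  ·
  (0,4): δ = 133.05°  ·
  (1,2): δ = 92.95°  ·
  (1,3): δ = 4.07°  ✓
  (1,4): δ = 101.60°  ·
  (2,3): δ = 91.12°  ·
  (2,4): δ = 14.55°  ·
  (3,4): δ = 74.33°  ·
antipodal pairs: 1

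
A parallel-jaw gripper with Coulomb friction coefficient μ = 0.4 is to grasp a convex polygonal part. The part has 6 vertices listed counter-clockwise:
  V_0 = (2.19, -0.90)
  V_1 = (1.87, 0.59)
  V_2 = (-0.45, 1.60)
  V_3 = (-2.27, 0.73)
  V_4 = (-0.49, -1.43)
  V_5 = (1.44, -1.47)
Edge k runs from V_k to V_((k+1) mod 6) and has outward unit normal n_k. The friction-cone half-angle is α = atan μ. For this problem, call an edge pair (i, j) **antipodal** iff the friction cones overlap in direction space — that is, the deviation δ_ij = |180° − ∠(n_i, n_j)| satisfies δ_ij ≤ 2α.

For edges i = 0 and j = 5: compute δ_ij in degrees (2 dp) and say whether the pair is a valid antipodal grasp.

δ = 115.11°, invalid

α = atan 0.4 = 21.80°;  2α = 43.60°
edge 0: e_0 = (-0.32, +1.49);  n_0 = (+0.9777, +0.2100)
edge 5: e_5 = (+0.75, +0.57);  n_5 = (+0.6051, -0.7962)
∠(n_0, n_5) = 64.89°
δ = |180° − 64.89°| = 115.11°
115.11° > 2α = 43.60°  →  invalid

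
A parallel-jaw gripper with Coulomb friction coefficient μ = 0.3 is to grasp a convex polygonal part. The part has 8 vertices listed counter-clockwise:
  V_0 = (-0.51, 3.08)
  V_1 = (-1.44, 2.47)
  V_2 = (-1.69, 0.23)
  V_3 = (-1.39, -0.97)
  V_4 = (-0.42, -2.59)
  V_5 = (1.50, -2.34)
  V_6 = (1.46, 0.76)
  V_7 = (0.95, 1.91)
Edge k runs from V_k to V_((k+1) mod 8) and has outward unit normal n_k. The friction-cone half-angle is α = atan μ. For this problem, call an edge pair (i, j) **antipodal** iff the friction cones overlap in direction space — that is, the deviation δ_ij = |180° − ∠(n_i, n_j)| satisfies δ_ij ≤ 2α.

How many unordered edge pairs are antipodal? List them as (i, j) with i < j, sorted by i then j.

α = atan 0.3 = 16.70°;  2α = 33.40°
n_0 = (-0.5485, +0.8362)
n_1 = (-0.9938, +0.1109)
n_2 = (-0.9701, -0.2425)
n_3 = (-0.8580, -0.5137)
n_4 = (+0.1291, -0.9916)
n_5 = (+0.9999, +0.0129)
n_6 = (+0.9141, +0.4054)
n_7 = (+0.6253, +0.7803)
  (0,1): δ = 129.63°  ·
  (0,2): δ = 109.23°  ·
  (0,3): δ = 92.35°  ·
  (0,4): δ = 25.84°  ✓
  (0,5): δ = 57.48°  ·
  (0,6): δ = 80.65°  ·
  (0,7): δ = 108.03°  ·
  (1,2): δ = 159.60°  ·
  (1,3): δ = 142.72°  ·
  (1,4): δ = 76.21°  ·
  (1,5): δ = 7.11°  ✓
  (1,6): δ = 30.28°  ✓
  (1,7): δ = 57.66°  ·
  (2,3): δ = 163.12°  ·
  (2,4): δ = 96.62°  ·
  (2,5): δ = 13.30°  ✓
  (2,6): δ = 9.88°  ✓
  (2,7): δ = 37.26°  ·
  (3,4): δ = 113.49°  ·
  (3,5): δ = 30.17°  ✓
  (3,6): δ = 7.00°  ✓
  (3,7): δ = 20.38°  ✓
  (4,5): δ = 96.68°  ·
  (4,6): δ = 73.50°  ·
  (4,7): δ = 46.13°  ·
  (5,6): δ = 156.82°  ·
  (5,7): δ = 129.45°  ·
  (6,7): δ = 152.62°  ·
antipodal pairs: 8

count = 8; pairs: (0,4), (1,5), (1,6), (2,5), (2,6), (3,5), (3,6), (3,7)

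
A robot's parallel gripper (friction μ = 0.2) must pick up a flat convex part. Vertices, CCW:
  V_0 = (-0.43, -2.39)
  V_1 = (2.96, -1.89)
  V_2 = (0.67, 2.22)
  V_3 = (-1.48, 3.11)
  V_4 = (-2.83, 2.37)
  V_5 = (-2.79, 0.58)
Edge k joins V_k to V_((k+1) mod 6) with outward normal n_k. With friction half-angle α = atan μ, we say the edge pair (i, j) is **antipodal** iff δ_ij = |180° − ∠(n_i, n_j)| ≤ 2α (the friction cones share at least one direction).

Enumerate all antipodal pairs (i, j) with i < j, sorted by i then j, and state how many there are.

count = 2; pairs: (0,3), (1,5)

α = atan 0.2 = 11.31°;  2α = 22.62°
n_0 = (+0.1459, -0.9893)
n_1 = (+0.8736, +0.4867)
n_2 = (+0.3825, +0.9240)
n_3 = (-0.4807, +0.8769)
n_4 = (-0.9998, -0.0223)
n_5 = (-0.7829, -0.6221)
  (0,1): δ = 69.26°  ·
  (0,2): δ = 30.88°  ·
  (0,3): δ = 20.34°  ✓
  (0,4): δ = 82.89°  ·
  (0,5): δ = 120.08°  ·
  (1,2): δ = 141.61°  ·
  (1,3): δ = 90.40°  ·
  (1,4): δ = 27.85°  ·
  (1,5): δ = 9.35°  ✓
  (2,3): δ = 128.78°  ·
  (2,4): δ = 66.23°  ·
  (2,5): δ = 29.04°  ·
  (3,4): δ = 117.45°  ·
  (3,5): δ = 80.26°  ·
  (4,5): δ = 142.81°  ·
antipodal pairs: 2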